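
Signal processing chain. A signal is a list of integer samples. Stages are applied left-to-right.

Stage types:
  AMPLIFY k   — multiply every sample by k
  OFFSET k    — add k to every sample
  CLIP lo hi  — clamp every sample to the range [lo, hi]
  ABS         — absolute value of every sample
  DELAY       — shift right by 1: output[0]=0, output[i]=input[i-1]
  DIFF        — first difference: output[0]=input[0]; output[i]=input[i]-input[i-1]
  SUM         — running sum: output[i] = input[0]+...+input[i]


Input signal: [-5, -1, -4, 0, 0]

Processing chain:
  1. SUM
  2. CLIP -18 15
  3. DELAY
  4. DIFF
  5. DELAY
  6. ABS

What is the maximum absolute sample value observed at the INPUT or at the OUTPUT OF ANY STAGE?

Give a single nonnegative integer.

Answer: 10

Derivation:
Input: [-5, -1, -4, 0, 0] (max |s|=5)
Stage 1 (SUM): sum[0..0]=-5, sum[0..1]=-6, sum[0..2]=-10, sum[0..3]=-10, sum[0..4]=-10 -> [-5, -6, -10, -10, -10] (max |s|=10)
Stage 2 (CLIP -18 15): clip(-5,-18,15)=-5, clip(-6,-18,15)=-6, clip(-10,-18,15)=-10, clip(-10,-18,15)=-10, clip(-10,-18,15)=-10 -> [-5, -6, -10, -10, -10] (max |s|=10)
Stage 3 (DELAY): [0, -5, -6, -10, -10] = [0, -5, -6, -10, -10] -> [0, -5, -6, -10, -10] (max |s|=10)
Stage 4 (DIFF): s[0]=0, -5-0=-5, -6--5=-1, -10--6=-4, -10--10=0 -> [0, -5, -1, -4, 0] (max |s|=5)
Stage 5 (DELAY): [0, 0, -5, -1, -4] = [0, 0, -5, -1, -4] -> [0, 0, -5, -1, -4] (max |s|=5)
Stage 6 (ABS): |0|=0, |0|=0, |-5|=5, |-1|=1, |-4|=4 -> [0, 0, 5, 1, 4] (max |s|=5)
Overall max amplitude: 10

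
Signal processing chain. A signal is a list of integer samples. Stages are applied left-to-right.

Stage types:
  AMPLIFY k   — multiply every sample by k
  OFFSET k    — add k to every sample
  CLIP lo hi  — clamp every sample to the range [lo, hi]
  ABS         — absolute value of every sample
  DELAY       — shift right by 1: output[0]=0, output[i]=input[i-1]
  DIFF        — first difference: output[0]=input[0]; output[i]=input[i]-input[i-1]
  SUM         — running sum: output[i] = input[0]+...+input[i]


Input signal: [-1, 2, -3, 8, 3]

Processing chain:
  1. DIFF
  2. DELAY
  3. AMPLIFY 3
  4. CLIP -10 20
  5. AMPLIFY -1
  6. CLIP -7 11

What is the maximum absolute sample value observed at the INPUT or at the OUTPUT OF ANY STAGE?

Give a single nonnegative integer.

Input: [-1, 2, -3, 8, 3] (max |s|=8)
Stage 1 (DIFF): s[0]=-1, 2--1=3, -3-2=-5, 8--3=11, 3-8=-5 -> [-1, 3, -5, 11, -5] (max |s|=11)
Stage 2 (DELAY): [0, -1, 3, -5, 11] = [0, -1, 3, -5, 11] -> [0, -1, 3, -5, 11] (max |s|=11)
Stage 3 (AMPLIFY 3): 0*3=0, -1*3=-3, 3*3=9, -5*3=-15, 11*3=33 -> [0, -3, 9, -15, 33] (max |s|=33)
Stage 4 (CLIP -10 20): clip(0,-10,20)=0, clip(-3,-10,20)=-3, clip(9,-10,20)=9, clip(-15,-10,20)=-10, clip(33,-10,20)=20 -> [0, -3, 9, -10, 20] (max |s|=20)
Stage 5 (AMPLIFY -1): 0*-1=0, -3*-1=3, 9*-1=-9, -10*-1=10, 20*-1=-20 -> [0, 3, -9, 10, -20] (max |s|=20)
Stage 6 (CLIP -7 11): clip(0,-7,11)=0, clip(3,-7,11)=3, clip(-9,-7,11)=-7, clip(10,-7,11)=10, clip(-20,-7,11)=-7 -> [0, 3, -7, 10, -7] (max |s|=10)
Overall max amplitude: 33

Answer: 33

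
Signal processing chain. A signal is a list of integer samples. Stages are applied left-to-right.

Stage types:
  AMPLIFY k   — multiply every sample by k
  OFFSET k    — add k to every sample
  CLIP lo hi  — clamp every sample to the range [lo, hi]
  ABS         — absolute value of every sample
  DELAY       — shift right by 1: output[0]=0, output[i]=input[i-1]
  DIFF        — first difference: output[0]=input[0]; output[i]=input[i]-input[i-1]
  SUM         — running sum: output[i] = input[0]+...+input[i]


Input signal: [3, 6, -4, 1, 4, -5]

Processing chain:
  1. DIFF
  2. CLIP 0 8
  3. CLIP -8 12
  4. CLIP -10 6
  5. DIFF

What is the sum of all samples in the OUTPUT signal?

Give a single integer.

Answer: 0

Derivation:
Input: [3, 6, -4, 1, 4, -5]
Stage 1 (DIFF): s[0]=3, 6-3=3, -4-6=-10, 1--4=5, 4-1=3, -5-4=-9 -> [3, 3, -10, 5, 3, -9]
Stage 2 (CLIP 0 8): clip(3,0,8)=3, clip(3,0,8)=3, clip(-10,0,8)=0, clip(5,0,8)=5, clip(3,0,8)=3, clip(-9,0,8)=0 -> [3, 3, 0, 5, 3, 0]
Stage 3 (CLIP -8 12): clip(3,-8,12)=3, clip(3,-8,12)=3, clip(0,-8,12)=0, clip(5,-8,12)=5, clip(3,-8,12)=3, clip(0,-8,12)=0 -> [3, 3, 0, 5, 3, 0]
Stage 4 (CLIP -10 6): clip(3,-10,6)=3, clip(3,-10,6)=3, clip(0,-10,6)=0, clip(5,-10,6)=5, clip(3,-10,6)=3, clip(0,-10,6)=0 -> [3, 3, 0, 5, 3, 0]
Stage 5 (DIFF): s[0]=3, 3-3=0, 0-3=-3, 5-0=5, 3-5=-2, 0-3=-3 -> [3, 0, -3, 5, -2, -3]
Output sum: 0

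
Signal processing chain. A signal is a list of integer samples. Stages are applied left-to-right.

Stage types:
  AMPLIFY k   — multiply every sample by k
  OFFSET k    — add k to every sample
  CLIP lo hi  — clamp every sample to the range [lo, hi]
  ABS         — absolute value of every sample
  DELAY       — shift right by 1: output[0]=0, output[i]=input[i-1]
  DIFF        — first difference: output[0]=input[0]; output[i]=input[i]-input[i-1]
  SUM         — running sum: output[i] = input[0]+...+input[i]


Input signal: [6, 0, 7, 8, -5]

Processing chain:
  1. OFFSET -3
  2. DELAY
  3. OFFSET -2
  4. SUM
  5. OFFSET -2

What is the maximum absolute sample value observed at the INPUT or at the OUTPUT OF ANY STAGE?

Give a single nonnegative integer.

Answer: 8

Derivation:
Input: [6, 0, 7, 8, -5] (max |s|=8)
Stage 1 (OFFSET -3): 6+-3=3, 0+-3=-3, 7+-3=4, 8+-3=5, -5+-3=-8 -> [3, -3, 4, 5, -8] (max |s|=8)
Stage 2 (DELAY): [0, 3, -3, 4, 5] = [0, 3, -3, 4, 5] -> [0, 3, -3, 4, 5] (max |s|=5)
Stage 3 (OFFSET -2): 0+-2=-2, 3+-2=1, -3+-2=-5, 4+-2=2, 5+-2=3 -> [-2, 1, -5, 2, 3] (max |s|=5)
Stage 4 (SUM): sum[0..0]=-2, sum[0..1]=-1, sum[0..2]=-6, sum[0..3]=-4, sum[0..4]=-1 -> [-2, -1, -6, -4, -1] (max |s|=6)
Stage 5 (OFFSET -2): -2+-2=-4, -1+-2=-3, -6+-2=-8, -4+-2=-6, -1+-2=-3 -> [-4, -3, -8, -6, -3] (max |s|=8)
Overall max amplitude: 8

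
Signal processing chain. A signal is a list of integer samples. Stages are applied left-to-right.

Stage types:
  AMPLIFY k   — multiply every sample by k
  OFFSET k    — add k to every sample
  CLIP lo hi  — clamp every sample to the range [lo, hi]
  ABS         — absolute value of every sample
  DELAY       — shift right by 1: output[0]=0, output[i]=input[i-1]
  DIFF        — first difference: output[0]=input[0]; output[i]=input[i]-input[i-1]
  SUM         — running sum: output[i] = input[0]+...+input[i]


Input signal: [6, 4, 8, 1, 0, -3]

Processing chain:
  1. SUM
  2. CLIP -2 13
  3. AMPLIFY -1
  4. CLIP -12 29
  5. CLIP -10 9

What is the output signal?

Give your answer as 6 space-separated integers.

Input: [6, 4, 8, 1, 0, -3]
Stage 1 (SUM): sum[0..0]=6, sum[0..1]=10, sum[0..2]=18, sum[0..3]=19, sum[0..4]=19, sum[0..5]=16 -> [6, 10, 18, 19, 19, 16]
Stage 2 (CLIP -2 13): clip(6,-2,13)=6, clip(10,-2,13)=10, clip(18,-2,13)=13, clip(19,-2,13)=13, clip(19,-2,13)=13, clip(16,-2,13)=13 -> [6, 10, 13, 13, 13, 13]
Stage 3 (AMPLIFY -1): 6*-1=-6, 10*-1=-10, 13*-1=-13, 13*-1=-13, 13*-1=-13, 13*-1=-13 -> [-6, -10, -13, -13, -13, -13]
Stage 4 (CLIP -12 29): clip(-6,-12,29)=-6, clip(-10,-12,29)=-10, clip(-13,-12,29)=-12, clip(-13,-12,29)=-12, clip(-13,-12,29)=-12, clip(-13,-12,29)=-12 -> [-6, -10, -12, -12, -12, -12]
Stage 5 (CLIP -10 9): clip(-6,-10,9)=-6, clip(-10,-10,9)=-10, clip(-12,-10,9)=-10, clip(-12,-10,9)=-10, clip(-12,-10,9)=-10, clip(-12,-10,9)=-10 -> [-6, -10, -10, -10, -10, -10]

Answer: -6 -10 -10 -10 -10 -10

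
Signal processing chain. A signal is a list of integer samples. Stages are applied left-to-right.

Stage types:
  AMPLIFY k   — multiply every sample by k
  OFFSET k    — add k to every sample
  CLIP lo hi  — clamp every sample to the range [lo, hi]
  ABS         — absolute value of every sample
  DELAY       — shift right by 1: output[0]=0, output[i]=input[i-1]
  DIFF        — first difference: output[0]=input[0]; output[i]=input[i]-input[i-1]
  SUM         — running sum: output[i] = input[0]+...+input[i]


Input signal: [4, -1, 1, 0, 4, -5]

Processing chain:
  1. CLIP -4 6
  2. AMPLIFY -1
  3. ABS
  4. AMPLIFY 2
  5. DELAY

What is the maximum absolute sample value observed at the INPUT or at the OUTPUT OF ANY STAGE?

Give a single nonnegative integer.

Input: [4, -1, 1, 0, 4, -5] (max |s|=5)
Stage 1 (CLIP -4 6): clip(4,-4,6)=4, clip(-1,-4,6)=-1, clip(1,-4,6)=1, clip(0,-4,6)=0, clip(4,-4,6)=4, clip(-5,-4,6)=-4 -> [4, -1, 1, 0, 4, -4] (max |s|=4)
Stage 2 (AMPLIFY -1): 4*-1=-4, -1*-1=1, 1*-1=-1, 0*-1=0, 4*-1=-4, -4*-1=4 -> [-4, 1, -1, 0, -4, 4] (max |s|=4)
Stage 3 (ABS): |-4|=4, |1|=1, |-1|=1, |0|=0, |-4|=4, |4|=4 -> [4, 1, 1, 0, 4, 4] (max |s|=4)
Stage 4 (AMPLIFY 2): 4*2=8, 1*2=2, 1*2=2, 0*2=0, 4*2=8, 4*2=8 -> [8, 2, 2, 0, 8, 8] (max |s|=8)
Stage 5 (DELAY): [0, 8, 2, 2, 0, 8] = [0, 8, 2, 2, 0, 8] -> [0, 8, 2, 2, 0, 8] (max |s|=8)
Overall max amplitude: 8

Answer: 8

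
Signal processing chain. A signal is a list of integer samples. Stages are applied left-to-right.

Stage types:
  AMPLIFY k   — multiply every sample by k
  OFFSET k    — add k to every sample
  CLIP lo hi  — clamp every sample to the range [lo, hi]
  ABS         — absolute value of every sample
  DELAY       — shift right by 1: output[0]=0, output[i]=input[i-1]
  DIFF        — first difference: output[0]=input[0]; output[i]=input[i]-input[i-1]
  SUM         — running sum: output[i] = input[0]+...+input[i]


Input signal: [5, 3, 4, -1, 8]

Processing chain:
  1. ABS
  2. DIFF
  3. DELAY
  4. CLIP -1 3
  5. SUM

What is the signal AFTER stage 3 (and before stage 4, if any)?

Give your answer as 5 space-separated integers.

Answer: 0 5 -2 1 -3

Derivation:
Input: [5, 3, 4, -1, 8]
Stage 1 (ABS): |5|=5, |3|=3, |4|=4, |-1|=1, |8|=8 -> [5, 3, 4, 1, 8]
Stage 2 (DIFF): s[0]=5, 3-5=-2, 4-3=1, 1-4=-3, 8-1=7 -> [5, -2, 1, -3, 7]
Stage 3 (DELAY): [0, 5, -2, 1, -3] = [0, 5, -2, 1, -3] -> [0, 5, -2, 1, -3]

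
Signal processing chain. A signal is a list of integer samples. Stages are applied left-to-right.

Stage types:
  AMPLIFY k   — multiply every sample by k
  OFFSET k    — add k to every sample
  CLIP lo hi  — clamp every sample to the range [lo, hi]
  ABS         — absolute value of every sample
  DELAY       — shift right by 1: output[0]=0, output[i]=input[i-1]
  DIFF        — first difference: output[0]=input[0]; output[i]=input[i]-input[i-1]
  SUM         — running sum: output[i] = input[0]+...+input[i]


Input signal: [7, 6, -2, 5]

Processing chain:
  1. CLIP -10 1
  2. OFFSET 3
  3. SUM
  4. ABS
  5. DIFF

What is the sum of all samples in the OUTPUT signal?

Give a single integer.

Answer: 13

Derivation:
Input: [7, 6, -2, 5]
Stage 1 (CLIP -10 1): clip(7,-10,1)=1, clip(6,-10,1)=1, clip(-2,-10,1)=-2, clip(5,-10,1)=1 -> [1, 1, -2, 1]
Stage 2 (OFFSET 3): 1+3=4, 1+3=4, -2+3=1, 1+3=4 -> [4, 4, 1, 4]
Stage 3 (SUM): sum[0..0]=4, sum[0..1]=8, sum[0..2]=9, sum[0..3]=13 -> [4, 8, 9, 13]
Stage 4 (ABS): |4|=4, |8|=8, |9|=9, |13|=13 -> [4, 8, 9, 13]
Stage 5 (DIFF): s[0]=4, 8-4=4, 9-8=1, 13-9=4 -> [4, 4, 1, 4]
Output sum: 13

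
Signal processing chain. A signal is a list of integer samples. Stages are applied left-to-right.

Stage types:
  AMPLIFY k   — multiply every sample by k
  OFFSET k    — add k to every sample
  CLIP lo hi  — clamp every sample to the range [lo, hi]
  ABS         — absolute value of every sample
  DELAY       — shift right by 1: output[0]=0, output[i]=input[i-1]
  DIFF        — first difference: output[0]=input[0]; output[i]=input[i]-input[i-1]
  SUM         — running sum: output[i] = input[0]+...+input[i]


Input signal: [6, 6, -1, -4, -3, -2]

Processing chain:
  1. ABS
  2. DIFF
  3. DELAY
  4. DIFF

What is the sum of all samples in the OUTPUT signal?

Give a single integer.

Answer: -1

Derivation:
Input: [6, 6, -1, -4, -3, -2]
Stage 1 (ABS): |6|=6, |6|=6, |-1|=1, |-4|=4, |-3|=3, |-2|=2 -> [6, 6, 1, 4, 3, 2]
Stage 2 (DIFF): s[0]=6, 6-6=0, 1-6=-5, 4-1=3, 3-4=-1, 2-3=-1 -> [6, 0, -5, 3, -1, -1]
Stage 3 (DELAY): [0, 6, 0, -5, 3, -1] = [0, 6, 0, -5, 3, -1] -> [0, 6, 0, -5, 3, -1]
Stage 4 (DIFF): s[0]=0, 6-0=6, 0-6=-6, -5-0=-5, 3--5=8, -1-3=-4 -> [0, 6, -6, -5, 8, -4]
Output sum: -1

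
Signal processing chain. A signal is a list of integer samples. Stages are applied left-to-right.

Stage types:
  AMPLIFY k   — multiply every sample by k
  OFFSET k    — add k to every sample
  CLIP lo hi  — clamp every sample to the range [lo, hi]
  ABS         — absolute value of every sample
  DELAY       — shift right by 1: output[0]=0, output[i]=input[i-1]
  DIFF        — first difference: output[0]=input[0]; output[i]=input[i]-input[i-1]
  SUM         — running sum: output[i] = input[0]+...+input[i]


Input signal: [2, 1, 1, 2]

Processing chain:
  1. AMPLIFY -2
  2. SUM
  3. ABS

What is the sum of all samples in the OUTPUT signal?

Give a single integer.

Input: [2, 1, 1, 2]
Stage 1 (AMPLIFY -2): 2*-2=-4, 1*-2=-2, 1*-2=-2, 2*-2=-4 -> [-4, -2, -2, -4]
Stage 2 (SUM): sum[0..0]=-4, sum[0..1]=-6, sum[0..2]=-8, sum[0..3]=-12 -> [-4, -6, -8, -12]
Stage 3 (ABS): |-4|=4, |-6|=6, |-8|=8, |-12|=12 -> [4, 6, 8, 12]
Output sum: 30

Answer: 30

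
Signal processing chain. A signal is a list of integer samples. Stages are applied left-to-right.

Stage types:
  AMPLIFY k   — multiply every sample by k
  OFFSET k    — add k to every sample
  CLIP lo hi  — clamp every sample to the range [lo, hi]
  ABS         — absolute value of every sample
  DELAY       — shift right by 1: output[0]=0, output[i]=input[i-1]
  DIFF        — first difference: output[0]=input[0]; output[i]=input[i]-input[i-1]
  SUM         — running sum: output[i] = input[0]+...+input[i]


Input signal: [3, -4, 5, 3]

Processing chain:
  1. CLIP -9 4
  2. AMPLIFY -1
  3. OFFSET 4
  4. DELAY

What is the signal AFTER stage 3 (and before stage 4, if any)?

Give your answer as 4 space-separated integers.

Answer: 1 8 0 1

Derivation:
Input: [3, -4, 5, 3]
Stage 1 (CLIP -9 4): clip(3,-9,4)=3, clip(-4,-9,4)=-4, clip(5,-9,4)=4, clip(3,-9,4)=3 -> [3, -4, 4, 3]
Stage 2 (AMPLIFY -1): 3*-1=-3, -4*-1=4, 4*-1=-4, 3*-1=-3 -> [-3, 4, -4, -3]
Stage 3 (OFFSET 4): -3+4=1, 4+4=8, -4+4=0, -3+4=1 -> [1, 8, 0, 1]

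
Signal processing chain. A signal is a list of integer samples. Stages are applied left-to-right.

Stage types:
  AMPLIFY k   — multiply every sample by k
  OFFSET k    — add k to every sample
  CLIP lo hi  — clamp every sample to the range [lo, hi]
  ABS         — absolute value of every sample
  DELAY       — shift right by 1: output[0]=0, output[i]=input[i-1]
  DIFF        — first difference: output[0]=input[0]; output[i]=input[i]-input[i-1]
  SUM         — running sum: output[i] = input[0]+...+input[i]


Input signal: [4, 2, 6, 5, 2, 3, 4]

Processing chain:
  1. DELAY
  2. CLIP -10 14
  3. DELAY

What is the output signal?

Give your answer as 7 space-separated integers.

Input: [4, 2, 6, 5, 2, 3, 4]
Stage 1 (DELAY): [0, 4, 2, 6, 5, 2, 3] = [0, 4, 2, 6, 5, 2, 3] -> [0, 4, 2, 6, 5, 2, 3]
Stage 2 (CLIP -10 14): clip(0,-10,14)=0, clip(4,-10,14)=4, clip(2,-10,14)=2, clip(6,-10,14)=6, clip(5,-10,14)=5, clip(2,-10,14)=2, clip(3,-10,14)=3 -> [0, 4, 2, 6, 5, 2, 3]
Stage 3 (DELAY): [0, 0, 4, 2, 6, 5, 2] = [0, 0, 4, 2, 6, 5, 2] -> [0, 0, 4, 2, 6, 5, 2]

Answer: 0 0 4 2 6 5 2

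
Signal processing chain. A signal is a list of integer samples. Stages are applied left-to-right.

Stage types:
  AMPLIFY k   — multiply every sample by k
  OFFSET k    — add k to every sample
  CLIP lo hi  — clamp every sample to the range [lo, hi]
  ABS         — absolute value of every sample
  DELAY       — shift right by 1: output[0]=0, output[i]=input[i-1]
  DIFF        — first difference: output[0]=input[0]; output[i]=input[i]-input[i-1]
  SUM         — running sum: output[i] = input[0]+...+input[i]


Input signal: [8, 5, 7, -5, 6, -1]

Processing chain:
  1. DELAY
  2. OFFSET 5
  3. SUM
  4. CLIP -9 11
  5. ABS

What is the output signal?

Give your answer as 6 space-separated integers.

Answer: 5 11 11 11 11 11

Derivation:
Input: [8, 5, 7, -5, 6, -1]
Stage 1 (DELAY): [0, 8, 5, 7, -5, 6] = [0, 8, 5, 7, -5, 6] -> [0, 8, 5, 7, -5, 6]
Stage 2 (OFFSET 5): 0+5=5, 8+5=13, 5+5=10, 7+5=12, -5+5=0, 6+5=11 -> [5, 13, 10, 12, 0, 11]
Stage 3 (SUM): sum[0..0]=5, sum[0..1]=18, sum[0..2]=28, sum[0..3]=40, sum[0..4]=40, sum[0..5]=51 -> [5, 18, 28, 40, 40, 51]
Stage 4 (CLIP -9 11): clip(5,-9,11)=5, clip(18,-9,11)=11, clip(28,-9,11)=11, clip(40,-9,11)=11, clip(40,-9,11)=11, clip(51,-9,11)=11 -> [5, 11, 11, 11, 11, 11]
Stage 5 (ABS): |5|=5, |11|=11, |11|=11, |11|=11, |11|=11, |11|=11 -> [5, 11, 11, 11, 11, 11]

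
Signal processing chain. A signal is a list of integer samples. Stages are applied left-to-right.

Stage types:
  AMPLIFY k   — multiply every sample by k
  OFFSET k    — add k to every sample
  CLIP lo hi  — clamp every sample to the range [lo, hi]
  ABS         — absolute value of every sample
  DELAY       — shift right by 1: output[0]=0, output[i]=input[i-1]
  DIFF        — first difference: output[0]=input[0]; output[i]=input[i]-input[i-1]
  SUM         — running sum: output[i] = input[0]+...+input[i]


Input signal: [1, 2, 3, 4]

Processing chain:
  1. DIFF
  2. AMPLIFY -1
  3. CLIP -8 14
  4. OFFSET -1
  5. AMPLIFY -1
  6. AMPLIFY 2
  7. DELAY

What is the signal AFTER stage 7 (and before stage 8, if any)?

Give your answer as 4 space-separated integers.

Input: [1, 2, 3, 4]
Stage 1 (DIFF): s[0]=1, 2-1=1, 3-2=1, 4-3=1 -> [1, 1, 1, 1]
Stage 2 (AMPLIFY -1): 1*-1=-1, 1*-1=-1, 1*-1=-1, 1*-1=-1 -> [-1, -1, -1, -1]
Stage 3 (CLIP -8 14): clip(-1,-8,14)=-1, clip(-1,-8,14)=-1, clip(-1,-8,14)=-1, clip(-1,-8,14)=-1 -> [-1, -1, -1, -1]
Stage 4 (OFFSET -1): -1+-1=-2, -1+-1=-2, -1+-1=-2, -1+-1=-2 -> [-2, -2, -2, -2]
Stage 5 (AMPLIFY -1): -2*-1=2, -2*-1=2, -2*-1=2, -2*-1=2 -> [2, 2, 2, 2]
Stage 6 (AMPLIFY 2): 2*2=4, 2*2=4, 2*2=4, 2*2=4 -> [4, 4, 4, 4]
Stage 7 (DELAY): [0, 4, 4, 4] = [0, 4, 4, 4] -> [0, 4, 4, 4]

Answer: 0 4 4 4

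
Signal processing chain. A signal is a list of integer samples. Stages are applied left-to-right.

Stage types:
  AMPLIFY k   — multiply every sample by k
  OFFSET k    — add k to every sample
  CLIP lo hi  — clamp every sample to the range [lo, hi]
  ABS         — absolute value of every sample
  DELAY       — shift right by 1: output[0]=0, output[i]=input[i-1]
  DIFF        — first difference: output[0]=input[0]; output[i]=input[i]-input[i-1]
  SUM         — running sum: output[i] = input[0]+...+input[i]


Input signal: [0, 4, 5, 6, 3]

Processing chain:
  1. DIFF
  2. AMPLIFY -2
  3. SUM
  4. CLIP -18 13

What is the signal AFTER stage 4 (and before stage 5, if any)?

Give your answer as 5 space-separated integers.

Input: [0, 4, 5, 6, 3]
Stage 1 (DIFF): s[0]=0, 4-0=4, 5-4=1, 6-5=1, 3-6=-3 -> [0, 4, 1, 1, -3]
Stage 2 (AMPLIFY -2): 0*-2=0, 4*-2=-8, 1*-2=-2, 1*-2=-2, -3*-2=6 -> [0, -8, -2, -2, 6]
Stage 3 (SUM): sum[0..0]=0, sum[0..1]=-8, sum[0..2]=-10, sum[0..3]=-12, sum[0..4]=-6 -> [0, -8, -10, -12, -6]
Stage 4 (CLIP -18 13): clip(0,-18,13)=0, clip(-8,-18,13)=-8, clip(-10,-18,13)=-10, clip(-12,-18,13)=-12, clip(-6,-18,13)=-6 -> [0, -8, -10, -12, -6]

Answer: 0 -8 -10 -12 -6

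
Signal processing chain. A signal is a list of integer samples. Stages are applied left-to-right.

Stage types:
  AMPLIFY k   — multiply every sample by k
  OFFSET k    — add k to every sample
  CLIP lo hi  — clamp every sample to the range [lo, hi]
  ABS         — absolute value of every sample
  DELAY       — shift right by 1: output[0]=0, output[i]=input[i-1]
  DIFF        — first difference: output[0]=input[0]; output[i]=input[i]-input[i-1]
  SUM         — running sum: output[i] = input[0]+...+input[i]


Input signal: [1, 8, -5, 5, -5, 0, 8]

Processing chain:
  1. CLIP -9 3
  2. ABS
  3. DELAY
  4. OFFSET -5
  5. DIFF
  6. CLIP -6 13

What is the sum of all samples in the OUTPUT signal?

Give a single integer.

Input: [1, 8, -5, 5, -5, 0, 8]
Stage 1 (CLIP -9 3): clip(1,-9,3)=1, clip(8,-9,3)=3, clip(-5,-9,3)=-5, clip(5,-9,3)=3, clip(-5,-9,3)=-5, clip(0,-9,3)=0, clip(8,-9,3)=3 -> [1, 3, -5, 3, -5, 0, 3]
Stage 2 (ABS): |1|=1, |3|=3, |-5|=5, |3|=3, |-5|=5, |0|=0, |3|=3 -> [1, 3, 5, 3, 5, 0, 3]
Stage 3 (DELAY): [0, 1, 3, 5, 3, 5, 0] = [0, 1, 3, 5, 3, 5, 0] -> [0, 1, 3, 5, 3, 5, 0]
Stage 4 (OFFSET -5): 0+-5=-5, 1+-5=-4, 3+-5=-2, 5+-5=0, 3+-5=-2, 5+-5=0, 0+-5=-5 -> [-5, -4, -2, 0, -2, 0, -5]
Stage 5 (DIFF): s[0]=-5, -4--5=1, -2--4=2, 0--2=2, -2-0=-2, 0--2=2, -5-0=-5 -> [-5, 1, 2, 2, -2, 2, -5]
Stage 6 (CLIP -6 13): clip(-5,-6,13)=-5, clip(1,-6,13)=1, clip(2,-6,13)=2, clip(2,-6,13)=2, clip(-2,-6,13)=-2, clip(2,-6,13)=2, clip(-5,-6,13)=-5 -> [-5, 1, 2, 2, -2, 2, -5]
Output sum: -5

Answer: -5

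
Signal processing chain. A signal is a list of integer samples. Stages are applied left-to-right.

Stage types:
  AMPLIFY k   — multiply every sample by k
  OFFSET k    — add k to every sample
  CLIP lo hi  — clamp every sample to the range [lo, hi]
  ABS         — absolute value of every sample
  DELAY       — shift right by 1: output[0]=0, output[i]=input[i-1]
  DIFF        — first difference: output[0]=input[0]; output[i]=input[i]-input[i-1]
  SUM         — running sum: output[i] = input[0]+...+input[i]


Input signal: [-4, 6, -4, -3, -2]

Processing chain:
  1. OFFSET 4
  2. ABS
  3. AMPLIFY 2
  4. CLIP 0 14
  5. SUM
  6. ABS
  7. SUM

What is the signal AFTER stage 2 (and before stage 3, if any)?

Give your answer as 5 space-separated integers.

Answer: 0 10 0 1 2

Derivation:
Input: [-4, 6, -4, -3, -2]
Stage 1 (OFFSET 4): -4+4=0, 6+4=10, -4+4=0, -3+4=1, -2+4=2 -> [0, 10, 0, 1, 2]
Stage 2 (ABS): |0|=0, |10|=10, |0|=0, |1|=1, |2|=2 -> [0, 10, 0, 1, 2]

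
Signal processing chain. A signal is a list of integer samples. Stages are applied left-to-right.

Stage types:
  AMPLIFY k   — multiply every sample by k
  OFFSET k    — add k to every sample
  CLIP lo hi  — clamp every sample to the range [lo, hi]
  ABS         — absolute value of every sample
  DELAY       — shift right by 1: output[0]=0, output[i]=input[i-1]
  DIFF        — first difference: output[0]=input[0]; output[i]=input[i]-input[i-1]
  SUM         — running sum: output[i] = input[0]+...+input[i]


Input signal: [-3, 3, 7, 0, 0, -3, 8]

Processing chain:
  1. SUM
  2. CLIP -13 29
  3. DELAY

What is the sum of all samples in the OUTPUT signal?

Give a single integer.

Input: [-3, 3, 7, 0, 0, -3, 8]
Stage 1 (SUM): sum[0..0]=-3, sum[0..1]=0, sum[0..2]=7, sum[0..3]=7, sum[0..4]=7, sum[0..5]=4, sum[0..6]=12 -> [-3, 0, 7, 7, 7, 4, 12]
Stage 2 (CLIP -13 29): clip(-3,-13,29)=-3, clip(0,-13,29)=0, clip(7,-13,29)=7, clip(7,-13,29)=7, clip(7,-13,29)=7, clip(4,-13,29)=4, clip(12,-13,29)=12 -> [-3, 0, 7, 7, 7, 4, 12]
Stage 3 (DELAY): [0, -3, 0, 7, 7, 7, 4] = [0, -3, 0, 7, 7, 7, 4] -> [0, -3, 0, 7, 7, 7, 4]
Output sum: 22

Answer: 22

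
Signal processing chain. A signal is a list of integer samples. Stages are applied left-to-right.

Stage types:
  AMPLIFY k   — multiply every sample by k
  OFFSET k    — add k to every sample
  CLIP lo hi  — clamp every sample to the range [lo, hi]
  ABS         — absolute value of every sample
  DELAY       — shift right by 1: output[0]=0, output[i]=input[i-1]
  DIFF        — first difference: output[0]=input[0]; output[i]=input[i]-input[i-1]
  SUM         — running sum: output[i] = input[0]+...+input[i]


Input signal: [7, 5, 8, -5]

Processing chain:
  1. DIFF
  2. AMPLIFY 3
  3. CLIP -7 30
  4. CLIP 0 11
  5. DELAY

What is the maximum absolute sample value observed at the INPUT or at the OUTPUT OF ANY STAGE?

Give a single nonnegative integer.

Answer: 39

Derivation:
Input: [7, 5, 8, -5] (max |s|=8)
Stage 1 (DIFF): s[0]=7, 5-7=-2, 8-5=3, -5-8=-13 -> [7, -2, 3, -13] (max |s|=13)
Stage 2 (AMPLIFY 3): 7*3=21, -2*3=-6, 3*3=9, -13*3=-39 -> [21, -6, 9, -39] (max |s|=39)
Stage 3 (CLIP -7 30): clip(21,-7,30)=21, clip(-6,-7,30)=-6, clip(9,-7,30)=9, clip(-39,-7,30)=-7 -> [21, -6, 9, -7] (max |s|=21)
Stage 4 (CLIP 0 11): clip(21,0,11)=11, clip(-6,0,11)=0, clip(9,0,11)=9, clip(-7,0,11)=0 -> [11, 0, 9, 0] (max |s|=11)
Stage 5 (DELAY): [0, 11, 0, 9] = [0, 11, 0, 9] -> [0, 11, 0, 9] (max |s|=11)
Overall max amplitude: 39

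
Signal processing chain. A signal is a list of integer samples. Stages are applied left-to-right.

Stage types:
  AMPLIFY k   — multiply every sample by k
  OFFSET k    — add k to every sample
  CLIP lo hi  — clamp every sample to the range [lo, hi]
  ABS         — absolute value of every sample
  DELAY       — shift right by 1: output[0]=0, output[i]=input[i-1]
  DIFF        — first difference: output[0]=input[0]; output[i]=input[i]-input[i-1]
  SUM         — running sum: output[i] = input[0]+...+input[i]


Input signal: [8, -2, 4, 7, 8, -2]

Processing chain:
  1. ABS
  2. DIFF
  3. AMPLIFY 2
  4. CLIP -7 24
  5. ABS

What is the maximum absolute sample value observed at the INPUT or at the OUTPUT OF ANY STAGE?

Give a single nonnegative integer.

Answer: 16

Derivation:
Input: [8, -2, 4, 7, 8, -2] (max |s|=8)
Stage 1 (ABS): |8|=8, |-2|=2, |4|=4, |7|=7, |8|=8, |-2|=2 -> [8, 2, 4, 7, 8, 2] (max |s|=8)
Stage 2 (DIFF): s[0]=8, 2-8=-6, 4-2=2, 7-4=3, 8-7=1, 2-8=-6 -> [8, -6, 2, 3, 1, -6] (max |s|=8)
Stage 3 (AMPLIFY 2): 8*2=16, -6*2=-12, 2*2=4, 3*2=6, 1*2=2, -6*2=-12 -> [16, -12, 4, 6, 2, -12] (max |s|=16)
Stage 4 (CLIP -7 24): clip(16,-7,24)=16, clip(-12,-7,24)=-7, clip(4,-7,24)=4, clip(6,-7,24)=6, clip(2,-7,24)=2, clip(-12,-7,24)=-7 -> [16, -7, 4, 6, 2, -7] (max |s|=16)
Stage 5 (ABS): |16|=16, |-7|=7, |4|=4, |6|=6, |2|=2, |-7|=7 -> [16, 7, 4, 6, 2, 7] (max |s|=16)
Overall max amplitude: 16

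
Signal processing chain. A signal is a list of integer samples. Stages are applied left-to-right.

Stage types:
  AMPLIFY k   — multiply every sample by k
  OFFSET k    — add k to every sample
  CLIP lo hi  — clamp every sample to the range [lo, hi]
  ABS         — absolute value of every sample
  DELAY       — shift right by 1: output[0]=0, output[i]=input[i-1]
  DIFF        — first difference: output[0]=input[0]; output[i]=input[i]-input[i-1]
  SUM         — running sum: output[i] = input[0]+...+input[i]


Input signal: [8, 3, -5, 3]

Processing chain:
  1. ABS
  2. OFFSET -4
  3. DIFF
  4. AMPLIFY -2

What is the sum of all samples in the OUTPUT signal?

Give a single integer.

Answer: 2

Derivation:
Input: [8, 3, -5, 3]
Stage 1 (ABS): |8|=8, |3|=3, |-5|=5, |3|=3 -> [8, 3, 5, 3]
Stage 2 (OFFSET -4): 8+-4=4, 3+-4=-1, 5+-4=1, 3+-4=-1 -> [4, -1, 1, -1]
Stage 3 (DIFF): s[0]=4, -1-4=-5, 1--1=2, -1-1=-2 -> [4, -5, 2, -2]
Stage 4 (AMPLIFY -2): 4*-2=-8, -5*-2=10, 2*-2=-4, -2*-2=4 -> [-8, 10, -4, 4]
Output sum: 2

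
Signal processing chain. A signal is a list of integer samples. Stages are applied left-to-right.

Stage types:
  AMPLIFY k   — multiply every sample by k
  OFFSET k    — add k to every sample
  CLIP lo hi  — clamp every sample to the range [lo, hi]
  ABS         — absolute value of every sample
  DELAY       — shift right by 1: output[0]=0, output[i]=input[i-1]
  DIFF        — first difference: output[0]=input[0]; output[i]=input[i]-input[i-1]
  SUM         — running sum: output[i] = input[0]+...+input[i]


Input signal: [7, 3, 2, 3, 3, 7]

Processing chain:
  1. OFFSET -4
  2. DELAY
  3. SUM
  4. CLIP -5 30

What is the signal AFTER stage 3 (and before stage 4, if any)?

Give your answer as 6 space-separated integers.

Input: [7, 3, 2, 3, 3, 7]
Stage 1 (OFFSET -4): 7+-4=3, 3+-4=-1, 2+-4=-2, 3+-4=-1, 3+-4=-1, 7+-4=3 -> [3, -1, -2, -1, -1, 3]
Stage 2 (DELAY): [0, 3, -1, -2, -1, -1] = [0, 3, -1, -2, -1, -1] -> [0, 3, -1, -2, -1, -1]
Stage 3 (SUM): sum[0..0]=0, sum[0..1]=3, sum[0..2]=2, sum[0..3]=0, sum[0..4]=-1, sum[0..5]=-2 -> [0, 3, 2, 0, -1, -2]

Answer: 0 3 2 0 -1 -2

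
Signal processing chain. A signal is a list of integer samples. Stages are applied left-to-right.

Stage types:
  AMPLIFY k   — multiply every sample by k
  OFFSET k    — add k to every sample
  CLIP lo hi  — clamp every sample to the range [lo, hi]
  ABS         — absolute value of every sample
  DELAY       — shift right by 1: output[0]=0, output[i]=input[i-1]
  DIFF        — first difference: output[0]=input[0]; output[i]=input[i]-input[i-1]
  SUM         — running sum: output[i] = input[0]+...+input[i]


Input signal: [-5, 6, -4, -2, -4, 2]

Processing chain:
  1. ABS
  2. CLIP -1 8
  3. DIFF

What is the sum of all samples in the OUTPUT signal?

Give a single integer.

Input: [-5, 6, -4, -2, -4, 2]
Stage 1 (ABS): |-5|=5, |6|=6, |-4|=4, |-2|=2, |-4|=4, |2|=2 -> [5, 6, 4, 2, 4, 2]
Stage 2 (CLIP -1 8): clip(5,-1,8)=5, clip(6,-1,8)=6, clip(4,-1,8)=4, clip(2,-1,8)=2, clip(4,-1,8)=4, clip(2,-1,8)=2 -> [5, 6, 4, 2, 4, 2]
Stage 3 (DIFF): s[0]=5, 6-5=1, 4-6=-2, 2-4=-2, 4-2=2, 2-4=-2 -> [5, 1, -2, -2, 2, -2]
Output sum: 2

Answer: 2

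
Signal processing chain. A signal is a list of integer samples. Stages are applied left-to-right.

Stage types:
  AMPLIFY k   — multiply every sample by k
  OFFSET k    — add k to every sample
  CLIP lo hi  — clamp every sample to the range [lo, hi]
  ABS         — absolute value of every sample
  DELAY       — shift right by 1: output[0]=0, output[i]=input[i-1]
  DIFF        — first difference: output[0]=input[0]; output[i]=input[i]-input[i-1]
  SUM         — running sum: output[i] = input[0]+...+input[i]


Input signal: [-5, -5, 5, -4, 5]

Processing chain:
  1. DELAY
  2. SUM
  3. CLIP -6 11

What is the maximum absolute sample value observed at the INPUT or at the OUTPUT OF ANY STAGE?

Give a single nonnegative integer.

Input: [-5, -5, 5, -4, 5] (max |s|=5)
Stage 1 (DELAY): [0, -5, -5, 5, -4] = [0, -5, -5, 5, -4] -> [0, -5, -5, 5, -4] (max |s|=5)
Stage 2 (SUM): sum[0..0]=0, sum[0..1]=-5, sum[0..2]=-10, sum[0..3]=-5, sum[0..4]=-9 -> [0, -5, -10, -5, -9] (max |s|=10)
Stage 3 (CLIP -6 11): clip(0,-6,11)=0, clip(-5,-6,11)=-5, clip(-10,-6,11)=-6, clip(-5,-6,11)=-5, clip(-9,-6,11)=-6 -> [0, -5, -6, -5, -6] (max |s|=6)
Overall max amplitude: 10

Answer: 10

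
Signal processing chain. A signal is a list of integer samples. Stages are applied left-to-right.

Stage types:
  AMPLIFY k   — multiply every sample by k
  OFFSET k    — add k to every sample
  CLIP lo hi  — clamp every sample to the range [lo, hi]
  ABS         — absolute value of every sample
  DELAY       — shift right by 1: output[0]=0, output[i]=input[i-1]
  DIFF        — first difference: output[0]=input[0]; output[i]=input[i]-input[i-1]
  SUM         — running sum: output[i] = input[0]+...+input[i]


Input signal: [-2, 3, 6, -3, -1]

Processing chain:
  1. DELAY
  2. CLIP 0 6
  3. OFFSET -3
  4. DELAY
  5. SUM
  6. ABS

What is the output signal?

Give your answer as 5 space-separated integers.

Input: [-2, 3, 6, -3, -1]
Stage 1 (DELAY): [0, -2, 3, 6, -3] = [0, -2, 3, 6, -3] -> [0, -2, 3, 6, -3]
Stage 2 (CLIP 0 6): clip(0,0,6)=0, clip(-2,0,6)=0, clip(3,0,6)=3, clip(6,0,6)=6, clip(-3,0,6)=0 -> [0, 0, 3, 6, 0]
Stage 3 (OFFSET -3): 0+-3=-3, 0+-3=-3, 3+-3=0, 6+-3=3, 0+-3=-3 -> [-3, -3, 0, 3, -3]
Stage 4 (DELAY): [0, -3, -3, 0, 3] = [0, -3, -3, 0, 3] -> [0, -3, -3, 0, 3]
Stage 5 (SUM): sum[0..0]=0, sum[0..1]=-3, sum[0..2]=-6, sum[0..3]=-6, sum[0..4]=-3 -> [0, -3, -6, -6, -3]
Stage 6 (ABS): |0|=0, |-3|=3, |-6|=6, |-6|=6, |-3|=3 -> [0, 3, 6, 6, 3]

Answer: 0 3 6 6 3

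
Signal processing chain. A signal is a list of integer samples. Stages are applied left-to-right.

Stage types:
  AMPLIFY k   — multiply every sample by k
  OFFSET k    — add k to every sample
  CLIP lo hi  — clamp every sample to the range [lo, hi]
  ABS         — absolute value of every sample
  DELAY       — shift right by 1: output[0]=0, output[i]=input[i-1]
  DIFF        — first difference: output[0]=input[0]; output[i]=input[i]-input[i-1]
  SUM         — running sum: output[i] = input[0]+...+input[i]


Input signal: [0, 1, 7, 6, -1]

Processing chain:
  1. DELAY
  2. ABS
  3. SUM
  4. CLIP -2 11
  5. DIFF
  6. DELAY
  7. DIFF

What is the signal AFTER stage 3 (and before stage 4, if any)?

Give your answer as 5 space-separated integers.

Answer: 0 0 1 8 14

Derivation:
Input: [0, 1, 7, 6, -1]
Stage 1 (DELAY): [0, 0, 1, 7, 6] = [0, 0, 1, 7, 6] -> [0, 0, 1, 7, 6]
Stage 2 (ABS): |0|=0, |0|=0, |1|=1, |7|=7, |6|=6 -> [0, 0, 1, 7, 6]
Stage 3 (SUM): sum[0..0]=0, sum[0..1]=0, sum[0..2]=1, sum[0..3]=8, sum[0..4]=14 -> [0, 0, 1, 8, 14]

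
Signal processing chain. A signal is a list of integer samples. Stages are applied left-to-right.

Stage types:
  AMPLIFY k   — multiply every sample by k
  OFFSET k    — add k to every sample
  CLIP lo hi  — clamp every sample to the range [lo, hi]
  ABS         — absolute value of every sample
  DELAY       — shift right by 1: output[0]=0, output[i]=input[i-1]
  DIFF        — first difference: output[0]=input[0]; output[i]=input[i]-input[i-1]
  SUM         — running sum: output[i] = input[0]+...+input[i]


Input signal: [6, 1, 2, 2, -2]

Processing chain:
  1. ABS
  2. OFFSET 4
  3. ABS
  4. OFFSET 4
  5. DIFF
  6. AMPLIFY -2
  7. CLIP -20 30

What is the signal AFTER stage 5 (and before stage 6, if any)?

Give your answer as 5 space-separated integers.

Answer: 14 -5 1 0 0

Derivation:
Input: [6, 1, 2, 2, -2]
Stage 1 (ABS): |6|=6, |1|=1, |2|=2, |2|=2, |-2|=2 -> [6, 1, 2, 2, 2]
Stage 2 (OFFSET 4): 6+4=10, 1+4=5, 2+4=6, 2+4=6, 2+4=6 -> [10, 5, 6, 6, 6]
Stage 3 (ABS): |10|=10, |5|=5, |6|=6, |6|=6, |6|=6 -> [10, 5, 6, 6, 6]
Stage 4 (OFFSET 4): 10+4=14, 5+4=9, 6+4=10, 6+4=10, 6+4=10 -> [14, 9, 10, 10, 10]
Stage 5 (DIFF): s[0]=14, 9-14=-5, 10-9=1, 10-10=0, 10-10=0 -> [14, -5, 1, 0, 0]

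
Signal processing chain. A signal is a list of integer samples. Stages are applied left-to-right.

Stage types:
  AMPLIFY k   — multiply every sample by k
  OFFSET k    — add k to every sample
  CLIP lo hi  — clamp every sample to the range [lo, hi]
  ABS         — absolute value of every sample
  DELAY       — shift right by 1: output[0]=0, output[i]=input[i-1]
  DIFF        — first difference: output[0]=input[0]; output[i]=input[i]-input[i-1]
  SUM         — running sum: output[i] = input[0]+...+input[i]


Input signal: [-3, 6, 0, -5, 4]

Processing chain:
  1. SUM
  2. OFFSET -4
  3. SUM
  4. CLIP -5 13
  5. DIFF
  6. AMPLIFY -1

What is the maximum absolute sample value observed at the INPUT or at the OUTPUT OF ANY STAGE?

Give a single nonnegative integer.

Answer: 17

Derivation:
Input: [-3, 6, 0, -5, 4] (max |s|=6)
Stage 1 (SUM): sum[0..0]=-3, sum[0..1]=3, sum[0..2]=3, sum[0..3]=-2, sum[0..4]=2 -> [-3, 3, 3, -2, 2] (max |s|=3)
Stage 2 (OFFSET -4): -3+-4=-7, 3+-4=-1, 3+-4=-1, -2+-4=-6, 2+-4=-2 -> [-7, -1, -1, -6, -2] (max |s|=7)
Stage 3 (SUM): sum[0..0]=-7, sum[0..1]=-8, sum[0..2]=-9, sum[0..3]=-15, sum[0..4]=-17 -> [-7, -8, -9, -15, -17] (max |s|=17)
Stage 4 (CLIP -5 13): clip(-7,-5,13)=-5, clip(-8,-5,13)=-5, clip(-9,-5,13)=-5, clip(-15,-5,13)=-5, clip(-17,-5,13)=-5 -> [-5, -5, -5, -5, -5] (max |s|=5)
Stage 5 (DIFF): s[0]=-5, -5--5=0, -5--5=0, -5--5=0, -5--5=0 -> [-5, 0, 0, 0, 0] (max |s|=5)
Stage 6 (AMPLIFY -1): -5*-1=5, 0*-1=0, 0*-1=0, 0*-1=0, 0*-1=0 -> [5, 0, 0, 0, 0] (max |s|=5)
Overall max amplitude: 17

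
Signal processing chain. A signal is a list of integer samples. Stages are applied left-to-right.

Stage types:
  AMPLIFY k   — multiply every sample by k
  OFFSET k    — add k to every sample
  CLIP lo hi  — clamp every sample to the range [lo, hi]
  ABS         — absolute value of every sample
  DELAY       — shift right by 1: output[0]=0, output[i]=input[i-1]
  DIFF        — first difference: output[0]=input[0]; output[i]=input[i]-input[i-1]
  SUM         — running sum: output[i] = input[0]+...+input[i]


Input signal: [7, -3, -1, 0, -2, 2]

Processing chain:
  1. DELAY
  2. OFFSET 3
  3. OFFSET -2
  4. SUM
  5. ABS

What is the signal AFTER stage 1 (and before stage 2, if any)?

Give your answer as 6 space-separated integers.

Answer: 0 7 -3 -1 0 -2

Derivation:
Input: [7, -3, -1, 0, -2, 2]
Stage 1 (DELAY): [0, 7, -3, -1, 0, -2] = [0, 7, -3, -1, 0, -2] -> [0, 7, -3, -1, 0, -2]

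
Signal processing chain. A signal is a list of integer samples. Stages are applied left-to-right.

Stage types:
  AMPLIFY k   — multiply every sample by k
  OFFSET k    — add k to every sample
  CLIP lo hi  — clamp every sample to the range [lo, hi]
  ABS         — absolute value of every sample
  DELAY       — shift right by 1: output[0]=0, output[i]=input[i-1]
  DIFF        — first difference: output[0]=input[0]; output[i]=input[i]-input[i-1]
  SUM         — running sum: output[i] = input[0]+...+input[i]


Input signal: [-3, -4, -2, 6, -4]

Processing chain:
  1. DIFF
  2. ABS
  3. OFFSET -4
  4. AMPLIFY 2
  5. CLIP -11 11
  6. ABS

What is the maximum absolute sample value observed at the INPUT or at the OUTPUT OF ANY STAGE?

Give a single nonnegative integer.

Answer: 12

Derivation:
Input: [-3, -4, -2, 6, -4] (max |s|=6)
Stage 1 (DIFF): s[0]=-3, -4--3=-1, -2--4=2, 6--2=8, -4-6=-10 -> [-3, -1, 2, 8, -10] (max |s|=10)
Stage 2 (ABS): |-3|=3, |-1|=1, |2|=2, |8|=8, |-10|=10 -> [3, 1, 2, 8, 10] (max |s|=10)
Stage 3 (OFFSET -4): 3+-4=-1, 1+-4=-3, 2+-4=-2, 8+-4=4, 10+-4=6 -> [-1, -3, -2, 4, 6] (max |s|=6)
Stage 4 (AMPLIFY 2): -1*2=-2, -3*2=-6, -2*2=-4, 4*2=8, 6*2=12 -> [-2, -6, -4, 8, 12] (max |s|=12)
Stage 5 (CLIP -11 11): clip(-2,-11,11)=-2, clip(-6,-11,11)=-6, clip(-4,-11,11)=-4, clip(8,-11,11)=8, clip(12,-11,11)=11 -> [-2, -6, -4, 8, 11] (max |s|=11)
Stage 6 (ABS): |-2|=2, |-6|=6, |-4|=4, |8|=8, |11|=11 -> [2, 6, 4, 8, 11] (max |s|=11)
Overall max amplitude: 12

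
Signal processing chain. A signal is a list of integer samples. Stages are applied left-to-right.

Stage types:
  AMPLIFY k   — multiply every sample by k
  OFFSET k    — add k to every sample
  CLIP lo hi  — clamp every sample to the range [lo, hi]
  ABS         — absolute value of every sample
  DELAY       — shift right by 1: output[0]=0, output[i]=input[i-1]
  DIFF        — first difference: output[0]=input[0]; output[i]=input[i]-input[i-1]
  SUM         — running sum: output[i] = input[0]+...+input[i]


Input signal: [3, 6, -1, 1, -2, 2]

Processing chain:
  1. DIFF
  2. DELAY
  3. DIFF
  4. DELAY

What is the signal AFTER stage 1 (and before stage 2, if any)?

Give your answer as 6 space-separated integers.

Input: [3, 6, -1, 1, -2, 2]
Stage 1 (DIFF): s[0]=3, 6-3=3, -1-6=-7, 1--1=2, -2-1=-3, 2--2=4 -> [3, 3, -7, 2, -3, 4]

Answer: 3 3 -7 2 -3 4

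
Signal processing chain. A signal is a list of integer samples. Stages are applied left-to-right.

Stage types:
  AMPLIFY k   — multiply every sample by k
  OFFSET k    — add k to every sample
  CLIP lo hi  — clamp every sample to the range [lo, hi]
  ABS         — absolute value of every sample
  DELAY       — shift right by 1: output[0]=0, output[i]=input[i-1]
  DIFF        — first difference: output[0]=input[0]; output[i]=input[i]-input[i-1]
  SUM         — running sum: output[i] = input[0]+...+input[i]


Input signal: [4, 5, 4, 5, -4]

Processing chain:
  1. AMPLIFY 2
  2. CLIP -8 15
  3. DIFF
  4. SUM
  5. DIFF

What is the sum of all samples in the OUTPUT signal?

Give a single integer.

Answer: -8

Derivation:
Input: [4, 5, 4, 5, -4]
Stage 1 (AMPLIFY 2): 4*2=8, 5*2=10, 4*2=8, 5*2=10, -4*2=-8 -> [8, 10, 8, 10, -8]
Stage 2 (CLIP -8 15): clip(8,-8,15)=8, clip(10,-8,15)=10, clip(8,-8,15)=8, clip(10,-8,15)=10, clip(-8,-8,15)=-8 -> [8, 10, 8, 10, -8]
Stage 3 (DIFF): s[0]=8, 10-8=2, 8-10=-2, 10-8=2, -8-10=-18 -> [8, 2, -2, 2, -18]
Stage 4 (SUM): sum[0..0]=8, sum[0..1]=10, sum[0..2]=8, sum[0..3]=10, sum[0..4]=-8 -> [8, 10, 8, 10, -8]
Stage 5 (DIFF): s[0]=8, 10-8=2, 8-10=-2, 10-8=2, -8-10=-18 -> [8, 2, -2, 2, -18]
Output sum: -8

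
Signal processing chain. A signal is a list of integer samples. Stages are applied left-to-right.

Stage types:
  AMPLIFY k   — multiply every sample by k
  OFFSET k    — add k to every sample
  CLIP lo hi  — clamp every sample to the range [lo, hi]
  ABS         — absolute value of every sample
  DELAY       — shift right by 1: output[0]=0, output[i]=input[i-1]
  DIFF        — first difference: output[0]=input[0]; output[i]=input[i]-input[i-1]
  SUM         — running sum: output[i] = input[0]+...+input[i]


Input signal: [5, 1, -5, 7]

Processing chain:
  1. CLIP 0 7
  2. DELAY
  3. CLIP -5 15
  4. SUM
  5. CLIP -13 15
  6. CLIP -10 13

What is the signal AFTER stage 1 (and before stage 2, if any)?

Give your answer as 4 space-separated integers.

Input: [5, 1, -5, 7]
Stage 1 (CLIP 0 7): clip(5,0,7)=5, clip(1,0,7)=1, clip(-5,0,7)=0, clip(7,0,7)=7 -> [5, 1, 0, 7]

Answer: 5 1 0 7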